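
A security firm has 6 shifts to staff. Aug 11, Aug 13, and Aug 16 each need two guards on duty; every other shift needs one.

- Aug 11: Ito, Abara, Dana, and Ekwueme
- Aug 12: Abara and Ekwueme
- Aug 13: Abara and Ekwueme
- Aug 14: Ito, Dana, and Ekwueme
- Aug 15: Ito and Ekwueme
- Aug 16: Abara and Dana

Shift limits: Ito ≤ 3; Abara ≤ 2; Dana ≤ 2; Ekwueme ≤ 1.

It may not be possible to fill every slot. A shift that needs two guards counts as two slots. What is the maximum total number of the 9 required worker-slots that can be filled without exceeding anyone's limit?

Total capacity across all guards is 3+2+2+1 = 8, and 9 slots are needed, so at most 8 can be filled.
An assignment achieving 8: Aug 11→Ito+Dana, Aug 12→Abara, Aug 13→Abara+Ekwueme, Aug 14→Ito, Aug 15→Ito, Aug 16→Dana.
Loads: Ito 3/3, Abara 2/2, Dana 2/2, Ekwueme 1/1.

8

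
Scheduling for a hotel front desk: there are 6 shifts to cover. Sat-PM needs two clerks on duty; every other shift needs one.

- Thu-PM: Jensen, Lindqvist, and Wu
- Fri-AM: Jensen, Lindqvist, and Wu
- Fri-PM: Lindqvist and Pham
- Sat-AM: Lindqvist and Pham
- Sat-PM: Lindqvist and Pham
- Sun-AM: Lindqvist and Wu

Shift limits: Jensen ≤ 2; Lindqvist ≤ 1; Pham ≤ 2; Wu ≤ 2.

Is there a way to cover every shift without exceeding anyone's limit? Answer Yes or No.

Total capacity is 7 and 7 slots are needed, so capacity alone doesn't rule it out.
Shifts {Fri-PM, Sat-AM, Sat-PM} need 4 worker-slots in total, but the clerks available for any of those shifts (Lindqvist and Pham) can supply at most 3 among them. So no valid schedule exists.

No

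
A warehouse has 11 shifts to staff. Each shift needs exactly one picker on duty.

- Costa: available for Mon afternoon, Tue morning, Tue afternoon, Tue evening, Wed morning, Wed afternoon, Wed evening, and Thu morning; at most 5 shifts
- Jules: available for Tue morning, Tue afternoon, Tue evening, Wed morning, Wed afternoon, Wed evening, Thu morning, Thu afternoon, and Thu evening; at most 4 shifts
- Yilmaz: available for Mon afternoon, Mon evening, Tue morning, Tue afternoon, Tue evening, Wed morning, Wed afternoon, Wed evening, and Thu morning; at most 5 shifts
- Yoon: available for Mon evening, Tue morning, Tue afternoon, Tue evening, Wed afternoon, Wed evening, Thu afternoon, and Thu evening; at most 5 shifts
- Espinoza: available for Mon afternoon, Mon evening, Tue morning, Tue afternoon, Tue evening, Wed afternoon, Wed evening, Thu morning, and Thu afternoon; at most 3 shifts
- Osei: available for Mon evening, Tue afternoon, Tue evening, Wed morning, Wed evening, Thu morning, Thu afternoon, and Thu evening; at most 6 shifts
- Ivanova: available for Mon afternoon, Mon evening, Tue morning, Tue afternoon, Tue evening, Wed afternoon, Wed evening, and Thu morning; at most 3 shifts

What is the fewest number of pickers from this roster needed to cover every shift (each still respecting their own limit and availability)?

2

11 slots to fill and no one can take more than 6, so at least ⌈11/6⌉ = 2 pickers are needed.
Costa and Osei alone can cover everything: Mon afternoon→Costa, Mon evening→Osei, Tue morning→Costa, Tue afternoon→Costa, Tue evening→Costa, Wed morning→Osei, Wed afternoon→Costa, Wed evening→Osei, Thu morning→Osei, Thu afternoon→Osei, Thu evening→Osei.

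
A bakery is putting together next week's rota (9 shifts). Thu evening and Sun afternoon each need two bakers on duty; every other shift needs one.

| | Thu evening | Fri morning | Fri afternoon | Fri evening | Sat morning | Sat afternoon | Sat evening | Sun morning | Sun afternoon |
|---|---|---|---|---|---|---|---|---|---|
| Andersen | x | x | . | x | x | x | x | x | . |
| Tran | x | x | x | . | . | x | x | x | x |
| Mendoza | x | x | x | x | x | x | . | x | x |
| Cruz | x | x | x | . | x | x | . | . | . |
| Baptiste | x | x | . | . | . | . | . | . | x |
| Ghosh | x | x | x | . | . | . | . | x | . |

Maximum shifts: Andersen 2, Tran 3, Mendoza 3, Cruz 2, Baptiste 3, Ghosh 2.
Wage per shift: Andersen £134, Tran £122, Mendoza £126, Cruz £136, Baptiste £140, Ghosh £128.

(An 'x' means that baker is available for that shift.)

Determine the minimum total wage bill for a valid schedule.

£1404

Picking the cheapest available baker for each shift independently would cost £1358, but that ignores the shift limits.
An optimal schedule: Thu evening→Andersen+Cruz, Fri morning→Ghosh, Fri afternoon→Tran, Fri evening→Mendoza, Sat morning→Mendoza, Sat afternoon→Andersen, Sat evening→Tran, Sun morning→Ghosh, Sun afternoon→Tran+Mendoza.
Total: 134 + 136 + 128 + 122 + 126 + 126 + 134 + 122 + 128 + 122 + 126 = £1404.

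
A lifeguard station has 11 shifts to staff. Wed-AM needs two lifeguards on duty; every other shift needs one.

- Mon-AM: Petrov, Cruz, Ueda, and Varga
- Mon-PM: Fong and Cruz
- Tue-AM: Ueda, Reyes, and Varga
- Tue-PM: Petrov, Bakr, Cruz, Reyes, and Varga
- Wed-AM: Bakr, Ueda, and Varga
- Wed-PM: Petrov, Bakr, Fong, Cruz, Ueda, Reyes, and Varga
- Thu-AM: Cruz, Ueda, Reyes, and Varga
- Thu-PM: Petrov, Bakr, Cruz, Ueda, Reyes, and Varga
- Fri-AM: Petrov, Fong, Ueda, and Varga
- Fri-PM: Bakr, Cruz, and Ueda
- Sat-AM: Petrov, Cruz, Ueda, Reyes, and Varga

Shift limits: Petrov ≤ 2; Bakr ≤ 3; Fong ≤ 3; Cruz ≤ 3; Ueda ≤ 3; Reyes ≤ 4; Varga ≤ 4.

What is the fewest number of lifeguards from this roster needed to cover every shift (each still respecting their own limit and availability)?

4

12 slots to fill and no one can take more than 4, so at least ⌈12/4⌉ = 3 lifeguards are needed.
Any 3 lifeguards together have capacity at most 4+4+3 = 11 < 12 slots, so 3 can never suffice.
Petrov, Bakr, Fong, and Varga alone can cover everything: Mon-AM→Petrov, Mon-PM→Fong, Tue-AM→Varga, Tue-PM→Bakr, Wed-AM→Bakr+Varga, Wed-PM→Fong, Thu-AM→Varga, Thu-PM→Varga, Fri-AM→Fong, Fri-PM→Bakr, Sat-AM→Petrov.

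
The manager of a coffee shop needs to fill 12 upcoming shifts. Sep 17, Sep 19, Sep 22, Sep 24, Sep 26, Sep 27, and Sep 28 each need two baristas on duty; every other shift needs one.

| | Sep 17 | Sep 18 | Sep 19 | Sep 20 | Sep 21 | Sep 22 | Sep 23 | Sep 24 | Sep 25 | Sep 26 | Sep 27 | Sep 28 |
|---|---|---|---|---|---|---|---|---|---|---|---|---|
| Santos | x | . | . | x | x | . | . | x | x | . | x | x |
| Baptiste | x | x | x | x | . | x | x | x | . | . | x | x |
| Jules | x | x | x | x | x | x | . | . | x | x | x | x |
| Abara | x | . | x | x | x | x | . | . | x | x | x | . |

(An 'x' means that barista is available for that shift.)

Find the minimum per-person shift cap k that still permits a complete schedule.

5

With 4 baristas and 19 worker-slots to fill, someone must work at least ⌈19/4⌉ = 5 shifts, so k ≥ 5.
k = 5 works: Sep 17→Santos+Abara, Sep 18→Baptiste, Sep 19→Baptiste+Jules, Sep 20→Abara, Sep 21→Santos, Sep 22→Baptiste+Jules, Sep 23→Baptiste, Sep 24→Santos+Baptiste, Sep 25→Santos, Sep 26→Jules+Abara, Sep 27→Jules+Abara, Sep 28→Santos+Jules.
Loads: Santos 5, Baptiste 5, Jules 5, Abara 4 — all ≤ 5.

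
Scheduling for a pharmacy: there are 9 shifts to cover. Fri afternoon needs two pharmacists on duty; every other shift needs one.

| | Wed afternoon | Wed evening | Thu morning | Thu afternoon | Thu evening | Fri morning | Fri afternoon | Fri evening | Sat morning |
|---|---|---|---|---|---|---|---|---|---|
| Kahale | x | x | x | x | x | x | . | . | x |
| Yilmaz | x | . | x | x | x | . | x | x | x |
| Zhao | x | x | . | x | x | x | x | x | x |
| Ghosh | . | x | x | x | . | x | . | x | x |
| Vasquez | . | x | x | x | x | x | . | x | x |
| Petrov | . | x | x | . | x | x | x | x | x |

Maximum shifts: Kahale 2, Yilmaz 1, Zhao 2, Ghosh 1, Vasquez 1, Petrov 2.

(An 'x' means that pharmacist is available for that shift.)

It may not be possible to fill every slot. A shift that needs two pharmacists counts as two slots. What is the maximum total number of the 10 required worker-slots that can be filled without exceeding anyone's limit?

Total capacity across all pharmacists is 2+1+2+1+1+2 = 9, and 10 slots are needed, so at most 9 can be filled.
An assignment achieving 9: Wed afternoon→Kahale, Wed evening→Kahale, Thu morning→Ghosh, Thu afternoon→Zhao, Thu evening→Vasquez, Fri morning→Petrov, Fri afternoon→Yilmaz+Zhao, Fri evening→Petrov.
Loads: Kahale 2/2, Yilmaz 1/1, Zhao 2/2, Ghosh 1/1, Vasquez 1/1, Petrov 2/2.

9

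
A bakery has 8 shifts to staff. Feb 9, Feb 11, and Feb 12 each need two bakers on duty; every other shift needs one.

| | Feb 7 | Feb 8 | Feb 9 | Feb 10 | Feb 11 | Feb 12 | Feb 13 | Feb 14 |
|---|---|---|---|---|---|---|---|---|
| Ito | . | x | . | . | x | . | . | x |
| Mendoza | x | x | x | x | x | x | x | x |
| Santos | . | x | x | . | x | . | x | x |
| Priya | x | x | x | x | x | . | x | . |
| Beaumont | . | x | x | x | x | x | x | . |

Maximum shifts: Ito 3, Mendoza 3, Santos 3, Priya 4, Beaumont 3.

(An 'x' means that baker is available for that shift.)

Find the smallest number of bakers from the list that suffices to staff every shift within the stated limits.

11 slots to fill and no one can take more than 4, so at least ⌈11/4⌉ = 3 bakers are needed.
Any 3 bakers together have capacity at most 4+3+3 = 10 < 11 slots, so 3 can never suffice.
Ito, Mendoza, Santos, and Beaumont alone can cover everything: Feb 7→Mendoza, Feb 8→Ito, Feb 9→Santos+Beaumont, Feb 10→Mendoza, Feb 11→Ito+Santos, Feb 12→Mendoza+Beaumont, Feb 13→Santos, Feb 14→Ito.

4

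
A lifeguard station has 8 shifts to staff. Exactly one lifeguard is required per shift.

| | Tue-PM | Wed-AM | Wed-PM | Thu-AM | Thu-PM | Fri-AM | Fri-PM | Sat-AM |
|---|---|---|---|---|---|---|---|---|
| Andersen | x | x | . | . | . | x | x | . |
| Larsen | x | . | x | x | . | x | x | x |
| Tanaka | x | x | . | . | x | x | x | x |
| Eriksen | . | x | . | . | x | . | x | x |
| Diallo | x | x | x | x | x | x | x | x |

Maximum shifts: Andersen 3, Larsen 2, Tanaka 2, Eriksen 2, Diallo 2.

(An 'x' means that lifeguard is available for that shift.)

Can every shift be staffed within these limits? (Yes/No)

Yes

One valid schedule: Tue-PM→Andersen, Wed-AM→Andersen, Wed-PM→Larsen, Thu-AM→Larsen, Thu-PM→Tanaka, Fri-AM→Andersen, Fri-PM→Eriksen, Sat-AM→Tanaka.
Loads: Andersen 3/3, Larsen 2/2, Tanaka 2/2, Eriksen 1/2, Diallo 0/2 — all within limits.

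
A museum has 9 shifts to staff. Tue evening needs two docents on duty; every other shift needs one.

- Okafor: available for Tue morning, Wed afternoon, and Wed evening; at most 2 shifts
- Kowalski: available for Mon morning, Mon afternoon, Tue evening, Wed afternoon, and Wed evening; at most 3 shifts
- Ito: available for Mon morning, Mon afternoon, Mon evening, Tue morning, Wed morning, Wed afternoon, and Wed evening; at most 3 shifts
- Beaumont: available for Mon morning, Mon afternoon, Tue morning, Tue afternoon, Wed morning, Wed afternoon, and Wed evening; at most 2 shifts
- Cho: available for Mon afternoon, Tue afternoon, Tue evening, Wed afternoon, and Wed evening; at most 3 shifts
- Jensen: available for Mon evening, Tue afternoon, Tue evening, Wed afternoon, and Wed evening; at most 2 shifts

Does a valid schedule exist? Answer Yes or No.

One valid schedule: Mon morning→Kowalski, Mon afternoon→Kowalski, Mon evening→Ito, Tue morning→Okafor, Tue afternoon→Beaumont, Tue evening→Kowalski+Cho, Wed morning→Ito, Wed afternoon→Okafor, Wed evening→Ito.
Loads: Okafor 2/2, Kowalski 3/3, Ito 3/3, Beaumont 1/2, Cho 1/3, Jensen 0/2 — all within limits.

Yes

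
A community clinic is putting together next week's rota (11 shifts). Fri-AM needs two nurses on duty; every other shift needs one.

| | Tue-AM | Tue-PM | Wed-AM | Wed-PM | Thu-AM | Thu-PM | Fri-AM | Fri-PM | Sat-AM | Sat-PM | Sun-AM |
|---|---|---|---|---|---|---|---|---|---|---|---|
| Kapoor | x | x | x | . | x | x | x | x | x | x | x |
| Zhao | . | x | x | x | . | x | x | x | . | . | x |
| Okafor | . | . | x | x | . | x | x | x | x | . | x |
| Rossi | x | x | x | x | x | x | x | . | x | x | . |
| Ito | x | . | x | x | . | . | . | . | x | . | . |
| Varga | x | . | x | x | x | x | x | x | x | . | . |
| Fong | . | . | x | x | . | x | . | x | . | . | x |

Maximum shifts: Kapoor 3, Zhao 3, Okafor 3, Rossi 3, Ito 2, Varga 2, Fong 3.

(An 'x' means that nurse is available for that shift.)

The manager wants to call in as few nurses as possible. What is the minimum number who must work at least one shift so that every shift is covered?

4

12 slots to fill and no one can take more than 3, so at least ⌈12/3⌉ = 4 nurses are needed.
Kapoor, Zhao, Okafor, and Rossi alone can cover everything: Tue-AM→Kapoor, Tue-PM→Zhao, Wed-AM→Rossi, Wed-PM→Zhao, Thu-AM→Kapoor, Thu-PM→Rossi, Fri-AM→Okafor+Rossi, Fri-PM→Zhao, Sat-AM→Okafor, Sat-PM→Kapoor, Sun-AM→Okafor.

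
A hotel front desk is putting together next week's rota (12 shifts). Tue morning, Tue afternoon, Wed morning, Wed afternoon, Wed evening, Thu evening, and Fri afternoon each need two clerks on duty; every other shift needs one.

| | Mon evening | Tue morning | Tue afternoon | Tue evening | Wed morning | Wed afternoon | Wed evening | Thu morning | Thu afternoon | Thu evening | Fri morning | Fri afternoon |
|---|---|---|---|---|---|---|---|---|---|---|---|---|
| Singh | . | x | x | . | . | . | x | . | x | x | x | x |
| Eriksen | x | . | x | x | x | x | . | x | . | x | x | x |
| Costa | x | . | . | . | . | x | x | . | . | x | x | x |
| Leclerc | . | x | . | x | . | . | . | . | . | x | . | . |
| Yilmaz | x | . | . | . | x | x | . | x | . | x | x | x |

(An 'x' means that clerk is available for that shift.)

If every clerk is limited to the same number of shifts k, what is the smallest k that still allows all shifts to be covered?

4

With 5 clerks and 19 worker-slots to fill, someone must work at least ⌈19/5⌉ = 4 shifts, so k ≥ 4.
k = 4 works: Mon evening→Eriksen, Tue morning→Singh+Leclerc, Tue afternoon→Singh+Eriksen, Tue evening→Leclerc, Wed morning→Eriksen+Yilmaz, Wed afternoon→Costa+Yilmaz, Wed evening→Singh+Costa, Thu morning→Eriksen, Thu afternoon→Singh, Thu evening→Leclerc+Yilmaz, Fri morning→Costa, Fri afternoon→Costa+Yilmaz.
Loads: Singh 4, Eriksen 4, Costa 4, Leclerc 3, Yilmaz 4 — all ≤ 4.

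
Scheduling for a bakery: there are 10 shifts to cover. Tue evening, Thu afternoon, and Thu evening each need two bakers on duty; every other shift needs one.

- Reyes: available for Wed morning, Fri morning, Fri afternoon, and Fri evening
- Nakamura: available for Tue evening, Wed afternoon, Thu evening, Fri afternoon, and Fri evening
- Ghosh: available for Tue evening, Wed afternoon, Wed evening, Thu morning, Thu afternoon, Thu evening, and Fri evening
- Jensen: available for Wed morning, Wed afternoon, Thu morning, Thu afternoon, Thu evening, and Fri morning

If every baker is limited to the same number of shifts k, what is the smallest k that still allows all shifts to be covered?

With 4 bakers and 13 worker-slots to fill, someone must work at least ⌈13/4⌉ = 4 shifts, so k ≥ 4.
k = 4 works: Tue evening→Nakamura+Ghosh, Wed morning→Reyes, Wed afternoon→Nakamura, Wed evening→Ghosh, Thu morning→Ghosh, Thu afternoon→Ghosh+Jensen, Thu evening→Nakamura+Jensen, Fri morning→Reyes, Fri afternoon→Reyes, Fri evening→Reyes.
Loads: Reyes 4, Nakamura 3, Ghosh 4, Jensen 2 — all ≤ 4.

4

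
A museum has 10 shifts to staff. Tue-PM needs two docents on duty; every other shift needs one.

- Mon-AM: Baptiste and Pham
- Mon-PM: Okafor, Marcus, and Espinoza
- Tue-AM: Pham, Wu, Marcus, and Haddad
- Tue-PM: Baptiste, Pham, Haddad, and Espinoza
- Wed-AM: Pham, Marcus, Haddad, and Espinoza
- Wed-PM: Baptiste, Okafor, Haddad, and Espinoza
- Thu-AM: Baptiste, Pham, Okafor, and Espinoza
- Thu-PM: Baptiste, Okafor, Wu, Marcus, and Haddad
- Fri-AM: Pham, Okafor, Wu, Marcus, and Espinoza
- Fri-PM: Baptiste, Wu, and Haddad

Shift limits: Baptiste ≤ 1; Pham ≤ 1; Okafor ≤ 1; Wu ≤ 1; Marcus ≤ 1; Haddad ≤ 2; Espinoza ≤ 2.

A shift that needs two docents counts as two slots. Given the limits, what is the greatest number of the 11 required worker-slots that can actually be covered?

9

Total capacity across all docents is 1+1+1+1+1+2+2 = 9, and 11 slots are needed, so at most 9 can be filled.
An assignment achieving 9: Mon-AM→Baptiste, Mon-PM→Okafor, Tue-AM→Pham, Tue-PM→Haddad+Espinoza, Wed-AM→Marcus, Wed-PM→Haddad, Thu-AM→Espinoza, Fri-PM→Wu.
Loads: Baptiste 1/1, Pham 1/1, Okafor 1/1, Wu 1/1, Marcus 1/1, Haddad 2/2, Espinoza 2/2.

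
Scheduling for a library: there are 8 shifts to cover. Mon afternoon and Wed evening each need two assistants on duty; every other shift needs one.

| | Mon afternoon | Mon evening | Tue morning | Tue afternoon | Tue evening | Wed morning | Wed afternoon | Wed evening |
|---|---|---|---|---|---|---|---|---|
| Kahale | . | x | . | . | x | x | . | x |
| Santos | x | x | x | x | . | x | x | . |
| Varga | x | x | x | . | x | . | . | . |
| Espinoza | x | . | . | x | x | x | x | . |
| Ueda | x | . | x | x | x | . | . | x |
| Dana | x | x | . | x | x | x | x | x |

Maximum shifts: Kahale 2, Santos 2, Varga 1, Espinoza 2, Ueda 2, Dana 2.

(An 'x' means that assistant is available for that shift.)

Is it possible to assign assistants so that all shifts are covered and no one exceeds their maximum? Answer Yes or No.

One valid schedule: Mon afternoon→Ueda+Dana, Mon evening→Kahale, Tue morning→Santos, Tue afternoon→Espinoza, Tue evening→Varga, Wed morning→Espinoza, Wed afternoon→Santos, Wed evening→Kahale+Ueda.
Loads: Kahale 2/2, Santos 2/2, Varga 1/1, Espinoza 2/2, Ueda 2/2, Dana 1/2 — all within limits.

Yes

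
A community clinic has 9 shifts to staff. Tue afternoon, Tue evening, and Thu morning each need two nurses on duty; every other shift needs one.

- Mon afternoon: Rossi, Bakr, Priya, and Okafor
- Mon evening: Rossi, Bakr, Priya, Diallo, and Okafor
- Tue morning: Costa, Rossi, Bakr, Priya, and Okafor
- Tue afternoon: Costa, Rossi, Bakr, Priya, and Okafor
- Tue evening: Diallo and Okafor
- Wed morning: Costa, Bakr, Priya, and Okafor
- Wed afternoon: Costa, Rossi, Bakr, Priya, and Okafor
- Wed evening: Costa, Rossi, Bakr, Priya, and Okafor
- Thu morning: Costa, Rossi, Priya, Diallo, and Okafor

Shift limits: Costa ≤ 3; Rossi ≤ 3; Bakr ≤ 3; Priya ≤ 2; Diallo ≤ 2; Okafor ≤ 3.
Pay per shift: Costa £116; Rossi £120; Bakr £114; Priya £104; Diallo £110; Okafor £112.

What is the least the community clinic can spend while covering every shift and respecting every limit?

Tue evening can only be covered by Diallo and Okafor, so that assignment is forced.
Picking the cheapest available nurse for each shift independently would cost £1276, but that ignores the shift limits.
An optimal schedule: Mon afternoon→Priya, Mon evening→Diallo, Tue morning→Okafor, Tue afternoon→Bakr+Costa, Tue evening→Diallo+Okafor, Wed morning→Priya, Wed afternoon→Bakr, Wed evening→Bakr, Thu morning→Okafor+Costa.
Total: 104 + 110 + 112 + 114 + 116 + 110 + 112 + 104 + 114 + 114 + 112 + 116 = £1338.

£1338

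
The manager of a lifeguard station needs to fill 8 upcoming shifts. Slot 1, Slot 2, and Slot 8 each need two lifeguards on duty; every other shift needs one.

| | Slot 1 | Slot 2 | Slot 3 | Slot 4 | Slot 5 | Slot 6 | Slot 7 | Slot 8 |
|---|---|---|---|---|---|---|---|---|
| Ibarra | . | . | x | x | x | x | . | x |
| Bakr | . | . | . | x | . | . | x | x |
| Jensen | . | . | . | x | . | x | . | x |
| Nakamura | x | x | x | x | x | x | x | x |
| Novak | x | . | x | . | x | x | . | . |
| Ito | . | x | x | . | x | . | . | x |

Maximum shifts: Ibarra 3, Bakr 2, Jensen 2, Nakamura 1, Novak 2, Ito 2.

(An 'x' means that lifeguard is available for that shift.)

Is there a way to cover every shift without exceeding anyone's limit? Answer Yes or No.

Total capacity is 12 and 11 slots are needed, so capacity alone doesn't rule it out.
Shifts {Slot 1, Slot 2} need 4 worker-slots in total, but the lifeguards available for any of those shifts (Nakamura, Novak, and Ito) can supply at most 3 among them. So no valid schedule exists.

No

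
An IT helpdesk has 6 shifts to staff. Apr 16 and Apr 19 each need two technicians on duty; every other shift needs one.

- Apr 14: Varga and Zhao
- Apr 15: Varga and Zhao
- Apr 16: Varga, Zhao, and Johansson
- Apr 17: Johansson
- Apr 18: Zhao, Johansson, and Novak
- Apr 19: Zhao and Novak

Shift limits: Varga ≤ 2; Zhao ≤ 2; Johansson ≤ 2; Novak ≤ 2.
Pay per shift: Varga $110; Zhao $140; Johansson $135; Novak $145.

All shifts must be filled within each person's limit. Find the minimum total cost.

$1060

Apr 17 can only be covered by Johansson, so that assignment is forced.
Apr 19 can only be covered by Zhao and Novak, so that assignment is forced.
Picking the cheapest available technician for each shift independently would cost $1020, but that ignores the shift limits.
An optimal schedule: Apr 14→Varga, Apr 15→Varga, Apr 16→Zhao+Johansson, Apr 17→Johansson, Apr 18→Novak, Apr 19→Zhao+Novak.
Total: 110 + 110 + 140 + 135 + 135 + 145 + 140 + 145 = $1060.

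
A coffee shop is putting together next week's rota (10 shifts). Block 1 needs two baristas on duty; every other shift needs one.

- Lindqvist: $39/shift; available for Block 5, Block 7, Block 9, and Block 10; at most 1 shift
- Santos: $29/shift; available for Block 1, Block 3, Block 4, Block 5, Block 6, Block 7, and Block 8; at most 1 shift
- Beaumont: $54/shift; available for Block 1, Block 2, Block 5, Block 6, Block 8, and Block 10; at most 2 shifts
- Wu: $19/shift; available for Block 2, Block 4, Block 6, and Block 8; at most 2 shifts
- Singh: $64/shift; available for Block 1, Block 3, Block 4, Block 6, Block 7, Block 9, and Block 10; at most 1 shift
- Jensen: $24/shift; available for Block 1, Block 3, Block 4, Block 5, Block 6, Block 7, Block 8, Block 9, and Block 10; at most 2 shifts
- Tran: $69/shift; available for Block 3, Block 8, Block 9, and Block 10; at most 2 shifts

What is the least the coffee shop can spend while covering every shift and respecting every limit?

$464

Picking the cheapest available barista for each shift independently would cost $249, but that ignores the shift limits.
An optimal schedule: Block 1→Beaumont+Jensen, Block 2→Beaumont, Block 3→Santos, Block 4→Wu, Block 5→Lindqvist, Block 6→Wu, Block 7→Singh, Block 8→Tran, Block 9→Jensen, Block 10→Tran.
Total: 54 + 24 + 54 + 29 + 19 + 39 + 19 + 64 + 69 + 24 + 69 = $464.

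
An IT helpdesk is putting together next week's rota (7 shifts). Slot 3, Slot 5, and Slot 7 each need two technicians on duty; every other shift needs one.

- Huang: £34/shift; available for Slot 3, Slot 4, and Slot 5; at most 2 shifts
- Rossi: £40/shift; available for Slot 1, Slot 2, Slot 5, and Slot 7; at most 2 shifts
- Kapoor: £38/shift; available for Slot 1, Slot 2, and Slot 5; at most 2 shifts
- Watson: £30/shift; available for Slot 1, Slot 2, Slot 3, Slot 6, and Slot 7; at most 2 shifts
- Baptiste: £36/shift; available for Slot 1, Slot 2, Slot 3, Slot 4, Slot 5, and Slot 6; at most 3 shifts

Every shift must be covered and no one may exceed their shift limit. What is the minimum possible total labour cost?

£352

Slot 7 can only be covered by Rossi and Watson, so that assignment is forced.
Picking the cheapest available technician for each shift independently would cost £328, but that ignores the shift limits.
An optimal schedule: Slot 1→Baptiste, Slot 2→Kapoor, Slot 3→Huang+Baptiste, Slot 4→Huang, Slot 5→Baptiste+Kapoor, Slot 6→Watson, Slot 7→Watson+Rossi.
Total: 36 + 38 + 34 + 36 + 34 + 36 + 38 + 30 + 30 + 40 = £352.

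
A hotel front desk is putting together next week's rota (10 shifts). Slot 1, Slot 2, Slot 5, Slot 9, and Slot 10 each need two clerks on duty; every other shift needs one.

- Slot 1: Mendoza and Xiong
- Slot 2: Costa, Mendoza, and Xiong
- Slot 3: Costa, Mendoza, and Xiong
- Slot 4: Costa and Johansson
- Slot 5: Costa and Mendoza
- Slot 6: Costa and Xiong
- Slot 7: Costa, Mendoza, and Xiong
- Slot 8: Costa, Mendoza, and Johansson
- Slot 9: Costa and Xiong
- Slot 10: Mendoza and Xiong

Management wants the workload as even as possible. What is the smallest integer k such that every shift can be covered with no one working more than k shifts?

5

With 4 clerks and 15 worker-slots to fill, someone must work at least ⌈15/4⌉ = 4 shifts, so k ≥ 4.
k = 4 is infeasible (exhaustive check).
k = 5 works: Slot 1→Mendoza+Xiong, Slot 2→Costa+Mendoza, Slot 3→Mendoza, Slot 4→Costa, Slot 5→Costa+Mendoza, Slot 6→Costa, Slot 7→Xiong, Slot 8→Johansson, Slot 9→Costa+Xiong, Slot 10→Mendoza+Xiong.
Loads: Costa 5, Mendoza 5, Xiong 4, Johansson 1 — all ≤ 5.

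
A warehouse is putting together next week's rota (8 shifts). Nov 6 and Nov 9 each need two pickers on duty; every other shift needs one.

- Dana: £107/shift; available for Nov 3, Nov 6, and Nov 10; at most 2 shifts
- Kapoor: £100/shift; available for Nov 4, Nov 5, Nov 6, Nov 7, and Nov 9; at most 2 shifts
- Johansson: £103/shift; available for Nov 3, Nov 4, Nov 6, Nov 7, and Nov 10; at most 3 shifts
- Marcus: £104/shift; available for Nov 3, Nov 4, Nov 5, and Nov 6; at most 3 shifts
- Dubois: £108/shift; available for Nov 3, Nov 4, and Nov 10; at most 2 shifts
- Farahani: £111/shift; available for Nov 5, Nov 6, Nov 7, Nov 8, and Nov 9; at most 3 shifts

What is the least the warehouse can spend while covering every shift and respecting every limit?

£1043

Nov 8 can only be covered by Farahani, so that assignment is forced.
Nov 9 can only be covered by Kapoor and Farahani, so that assignment is forced.
Picking the cheapest available picker for each shift independently would cost £1031, but that ignores the shift limits.
An optimal schedule: Nov 3→Marcus, Nov 4→Marcus, Nov 5→Kapoor, Nov 6→Johansson+Marcus, Nov 7→Johansson, Nov 8→Farahani, Nov 9→Kapoor+Farahani, Nov 10→Johansson.
Total: 104 + 104 + 100 + 103 + 104 + 103 + 111 + 100 + 111 + 103 = £1043.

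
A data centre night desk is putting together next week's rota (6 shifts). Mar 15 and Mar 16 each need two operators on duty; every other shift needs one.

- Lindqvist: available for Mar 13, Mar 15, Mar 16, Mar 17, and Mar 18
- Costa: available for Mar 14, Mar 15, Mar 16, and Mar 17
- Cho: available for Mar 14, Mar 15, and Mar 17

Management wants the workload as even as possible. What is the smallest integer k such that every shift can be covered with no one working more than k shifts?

With 3 operators and 8 worker-slots to fill, someone must work at least ⌈8/3⌉ = 3 shifts, so k ≥ 3.
k = 3 works: Mar 13→Lindqvist, Mar 14→Costa, Mar 15→Costa+Cho, Mar 16→Lindqvist+Costa, Mar 17→Cho, Mar 18→Lindqvist.
Loads: Lindqvist 3, Costa 3, Cho 2 — all ≤ 3.

3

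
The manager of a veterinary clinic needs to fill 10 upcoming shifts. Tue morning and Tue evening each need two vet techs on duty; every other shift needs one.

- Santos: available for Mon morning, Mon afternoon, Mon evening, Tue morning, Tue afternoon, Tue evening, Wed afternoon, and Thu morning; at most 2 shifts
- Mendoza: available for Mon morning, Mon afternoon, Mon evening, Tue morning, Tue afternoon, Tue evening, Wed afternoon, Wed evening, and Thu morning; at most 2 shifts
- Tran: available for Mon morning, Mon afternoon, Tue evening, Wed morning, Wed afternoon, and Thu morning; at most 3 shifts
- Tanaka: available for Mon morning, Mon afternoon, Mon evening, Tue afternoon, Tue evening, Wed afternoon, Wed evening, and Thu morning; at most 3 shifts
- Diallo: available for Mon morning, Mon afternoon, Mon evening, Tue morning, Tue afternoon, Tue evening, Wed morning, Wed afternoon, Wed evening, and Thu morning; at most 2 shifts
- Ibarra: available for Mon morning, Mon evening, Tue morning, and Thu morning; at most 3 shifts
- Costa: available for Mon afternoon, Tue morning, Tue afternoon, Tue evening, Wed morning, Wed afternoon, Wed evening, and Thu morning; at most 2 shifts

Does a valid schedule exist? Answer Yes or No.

One valid schedule: Mon morning→Mendoza, Mon afternoon→Tran, Mon evening→Santos, Tue morning→Diallo+Ibarra, Tue afternoon→Santos, Tue evening→Tanaka+Diallo, Wed morning→Tran, Wed afternoon→Tran, Wed evening→Mendoza, Thu morning→Tanaka.
Loads: Santos 2/2, Mendoza 2/2, Tran 3/3, Tanaka 2/3, Diallo 2/2, Ibarra 1/3, Costa 0/2 — all within limits.

Yes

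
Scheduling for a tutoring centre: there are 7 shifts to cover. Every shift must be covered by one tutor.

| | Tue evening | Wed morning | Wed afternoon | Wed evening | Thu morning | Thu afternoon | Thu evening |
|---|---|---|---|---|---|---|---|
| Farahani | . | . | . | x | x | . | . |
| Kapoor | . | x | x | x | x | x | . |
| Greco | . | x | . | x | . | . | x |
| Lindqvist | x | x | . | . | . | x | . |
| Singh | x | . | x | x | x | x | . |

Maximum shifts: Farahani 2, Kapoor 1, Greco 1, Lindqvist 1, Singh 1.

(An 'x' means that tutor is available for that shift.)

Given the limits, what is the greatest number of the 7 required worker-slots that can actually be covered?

6

Total capacity across all tutors is 2+1+1+1+1 = 6, and 7 slots are needed, so at most 6 can be filled.
An assignment achieving 6: Tue evening→Lindqvist, Wed afternoon→Kapoor, Wed evening→Farahani, Thu morning→Farahani, Thu afternoon→Singh, Thu evening→Greco.
Loads: Farahani 2/2, Kapoor 1/1, Greco 1/1, Lindqvist 1/1, Singh 1/1.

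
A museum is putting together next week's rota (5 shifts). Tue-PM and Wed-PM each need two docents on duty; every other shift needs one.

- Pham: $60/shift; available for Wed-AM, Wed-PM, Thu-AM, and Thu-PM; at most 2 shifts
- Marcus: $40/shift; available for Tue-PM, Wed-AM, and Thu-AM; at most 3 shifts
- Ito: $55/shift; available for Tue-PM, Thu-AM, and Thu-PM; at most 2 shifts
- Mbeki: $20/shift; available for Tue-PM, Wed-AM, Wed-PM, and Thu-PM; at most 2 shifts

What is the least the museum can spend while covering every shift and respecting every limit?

Wed-PM can only be covered by Pham and Mbeki, so that assignment is forced.
Picking the cheapest available docent for each shift independently would cost $220, but that ignores the shift limits.
An optimal schedule: Tue-PM→Mbeki+Marcus, Wed-AM→Marcus, Wed-PM→Mbeki+Pham, Thu-AM→Marcus, Thu-PM→Ito.
Total: 20 + 40 + 40 + 20 + 60 + 40 + 55 = $275.

$275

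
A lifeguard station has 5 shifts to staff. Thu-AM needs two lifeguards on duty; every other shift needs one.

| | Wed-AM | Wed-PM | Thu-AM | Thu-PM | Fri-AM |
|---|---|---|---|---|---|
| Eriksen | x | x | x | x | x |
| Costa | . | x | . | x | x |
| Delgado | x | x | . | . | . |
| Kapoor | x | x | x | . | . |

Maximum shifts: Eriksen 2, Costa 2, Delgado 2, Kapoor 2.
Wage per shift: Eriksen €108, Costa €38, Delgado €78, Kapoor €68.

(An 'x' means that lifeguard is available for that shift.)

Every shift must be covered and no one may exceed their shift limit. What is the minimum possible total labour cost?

€398

Thu-AM can only be covered by Eriksen and Kapoor, so that assignment is forced.
Picking the cheapest available lifeguard for each shift independently would cost €358, but that ignores the shift limits.
An optimal schedule: Wed-AM→Kapoor, Wed-PM→Delgado, Thu-AM→Kapoor+Eriksen, Thu-PM→Costa, Fri-AM→Costa.
Total: 68 + 78 + 68 + 108 + 38 + 38 = €398.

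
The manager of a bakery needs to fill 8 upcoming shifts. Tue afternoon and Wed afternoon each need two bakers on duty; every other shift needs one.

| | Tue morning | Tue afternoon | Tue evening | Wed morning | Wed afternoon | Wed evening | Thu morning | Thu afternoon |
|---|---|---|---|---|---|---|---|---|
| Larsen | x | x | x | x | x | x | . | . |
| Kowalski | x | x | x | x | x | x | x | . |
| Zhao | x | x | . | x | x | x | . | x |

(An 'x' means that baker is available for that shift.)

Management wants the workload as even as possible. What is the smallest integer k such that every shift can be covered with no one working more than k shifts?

4

With 3 bakers and 10 worker-slots to fill, someone must work at least ⌈10/3⌉ = 4 shifts, so k ≥ 4.
k = 4 works: Tue morning→Larsen, Tue afternoon→Larsen+Kowalski, Tue evening→Larsen, Wed morning→Larsen, Wed afternoon→Kowalski+Zhao, Wed evening→Kowalski, Thu morning→Kowalski, Thu afternoon→Zhao.
Loads: Larsen 4, Kowalski 4, Zhao 2 — all ≤ 4.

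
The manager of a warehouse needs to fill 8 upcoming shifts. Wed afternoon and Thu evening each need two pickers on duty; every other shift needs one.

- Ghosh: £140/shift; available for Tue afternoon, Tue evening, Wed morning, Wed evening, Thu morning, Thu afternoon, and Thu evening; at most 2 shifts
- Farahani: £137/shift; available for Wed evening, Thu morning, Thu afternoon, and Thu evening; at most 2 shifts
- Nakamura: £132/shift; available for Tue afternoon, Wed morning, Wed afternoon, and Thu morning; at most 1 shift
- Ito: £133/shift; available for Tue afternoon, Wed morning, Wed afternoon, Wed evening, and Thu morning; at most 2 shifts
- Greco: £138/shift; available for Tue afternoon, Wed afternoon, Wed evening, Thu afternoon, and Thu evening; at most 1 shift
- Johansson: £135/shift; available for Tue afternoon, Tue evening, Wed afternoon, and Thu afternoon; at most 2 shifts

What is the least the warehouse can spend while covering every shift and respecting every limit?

£1360

Picking the cheapest available picker for each shift independently would cost £1339, but that ignores the shift limits.
An optimal schedule: Tue afternoon→Ito, Tue evening→Ghosh, Wed morning→Ghosh, Wed afternoon→Ito+Johansson, Wed evening→Farahani, Thu morning→Nakamura, Thu afternoon→Johansson, Thu evening→Farahani+Greco.
Total: 133 + 140 + 140 + 133 + 135 + 137 + 132 + 135 + 137 + 138 = £1360.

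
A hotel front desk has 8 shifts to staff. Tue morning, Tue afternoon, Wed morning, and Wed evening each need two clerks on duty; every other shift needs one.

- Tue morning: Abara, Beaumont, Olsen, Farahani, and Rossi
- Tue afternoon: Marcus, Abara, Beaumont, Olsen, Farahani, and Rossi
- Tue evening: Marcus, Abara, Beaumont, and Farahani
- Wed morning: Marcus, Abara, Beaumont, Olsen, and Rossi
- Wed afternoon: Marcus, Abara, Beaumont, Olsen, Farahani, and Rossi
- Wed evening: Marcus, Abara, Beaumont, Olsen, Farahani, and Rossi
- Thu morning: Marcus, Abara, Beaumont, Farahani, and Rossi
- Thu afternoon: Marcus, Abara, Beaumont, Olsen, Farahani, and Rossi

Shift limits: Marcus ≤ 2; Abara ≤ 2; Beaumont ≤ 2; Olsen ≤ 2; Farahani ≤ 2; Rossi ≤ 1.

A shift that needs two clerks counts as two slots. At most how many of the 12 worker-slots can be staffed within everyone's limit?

Total capacity across all clerks is 2+2+2+2+2+1 = 11, and 12 slots are needed, so at most 11 can be filled.
An assignment achieving 11: Tue morning→Abara+Beaumont, Tue afternoon→Olsen+Farahani, Tue evening→Marcus, Wed morning→Marcus+Abara, Wed afternoon→Olsen, Wed evening→Farahani+Rossi, Thu morning→Beaumont.
Loads: Marcus 2/2, Abara 2/2, Beaumont 2/2, Olsen 2/2, Farahani 2/2, Rossi 1/1.

11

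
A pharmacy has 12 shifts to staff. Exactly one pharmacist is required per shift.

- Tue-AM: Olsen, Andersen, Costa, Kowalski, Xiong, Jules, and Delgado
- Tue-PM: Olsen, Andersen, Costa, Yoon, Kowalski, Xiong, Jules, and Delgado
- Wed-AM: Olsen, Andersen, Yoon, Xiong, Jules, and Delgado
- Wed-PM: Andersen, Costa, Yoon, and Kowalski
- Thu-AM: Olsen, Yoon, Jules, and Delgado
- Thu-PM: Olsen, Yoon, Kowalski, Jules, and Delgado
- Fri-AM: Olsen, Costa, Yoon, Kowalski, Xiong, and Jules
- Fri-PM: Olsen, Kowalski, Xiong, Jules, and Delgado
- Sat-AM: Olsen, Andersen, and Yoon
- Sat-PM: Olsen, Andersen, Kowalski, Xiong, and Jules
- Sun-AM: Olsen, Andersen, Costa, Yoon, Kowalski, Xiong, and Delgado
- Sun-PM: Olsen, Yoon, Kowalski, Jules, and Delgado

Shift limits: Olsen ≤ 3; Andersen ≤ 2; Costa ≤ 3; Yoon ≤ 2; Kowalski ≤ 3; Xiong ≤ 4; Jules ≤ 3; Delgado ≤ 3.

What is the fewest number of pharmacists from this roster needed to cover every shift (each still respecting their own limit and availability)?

4

12 slots to fill and no one can take more than 4, so at least ⌈12/4⌉ = 3 pharmacists are needed.
Any 3 pharmacists together have capacity at most 4+3+3 = 10 < 12 slots, so 3 can never suffice.
Olsen, Andersen, Costa, and Xiong alone can cover everything: Tue-AM→Costa, Tue-PM→Costa, Wed-AM→Xiong, Wed-PM→Andersen, Thu-AM→Olsen, Thu-PM→Olsen, Fri-AM→Costa, Fri-PM→Xiong, Sat-AM→Andersen, Sat-PM→Xiong, Sun-AM→Xiong, Sun-PM→Olsen.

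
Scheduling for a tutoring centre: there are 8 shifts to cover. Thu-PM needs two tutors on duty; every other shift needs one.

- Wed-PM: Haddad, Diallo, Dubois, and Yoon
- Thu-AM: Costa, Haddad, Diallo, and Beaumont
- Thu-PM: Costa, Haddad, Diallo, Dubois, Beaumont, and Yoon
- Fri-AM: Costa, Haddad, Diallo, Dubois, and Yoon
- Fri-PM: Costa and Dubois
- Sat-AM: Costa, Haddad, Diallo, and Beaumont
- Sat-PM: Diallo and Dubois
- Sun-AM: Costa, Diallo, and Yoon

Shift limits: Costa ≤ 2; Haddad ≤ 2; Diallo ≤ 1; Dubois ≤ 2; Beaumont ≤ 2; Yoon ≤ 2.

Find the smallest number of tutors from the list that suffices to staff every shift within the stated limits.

9 slots to fill and no one can take more than 2, so at least ⌈9/2⌉ = 5 tutors are needed.
Costa, Haddad, Diallo, Dubois, and Beaumont alone can cover everything: Wed-PM→Haddad, Thu-AM→Haddad, Thu-PM→Dubois+Beaumont, Fri-AM→Dubois, Fri-PM→Costa, Sat-AM→Beaumont, Sat-PM→Diallo, Sun-AM→Costa.

5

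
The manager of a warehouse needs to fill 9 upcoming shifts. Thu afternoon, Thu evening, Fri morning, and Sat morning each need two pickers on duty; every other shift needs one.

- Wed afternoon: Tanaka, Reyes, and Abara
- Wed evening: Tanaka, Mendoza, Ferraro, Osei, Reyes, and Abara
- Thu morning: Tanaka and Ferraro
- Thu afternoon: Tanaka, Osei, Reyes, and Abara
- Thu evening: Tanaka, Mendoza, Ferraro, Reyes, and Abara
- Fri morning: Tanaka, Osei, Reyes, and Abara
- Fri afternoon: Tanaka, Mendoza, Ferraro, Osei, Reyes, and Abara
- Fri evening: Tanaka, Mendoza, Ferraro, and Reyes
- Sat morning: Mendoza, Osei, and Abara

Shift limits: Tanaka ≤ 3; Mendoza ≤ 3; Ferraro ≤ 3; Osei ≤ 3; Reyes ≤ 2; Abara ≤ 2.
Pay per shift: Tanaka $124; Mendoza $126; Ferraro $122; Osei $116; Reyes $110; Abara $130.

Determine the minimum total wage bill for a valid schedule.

Picking the cheapest available picker for each shift independently would cost $1488, but that ignores the shift limits.
An optimal schedule: Wed afternoon→Reyes, Wed evening→Ferraro, Thu morning→Ferraro, Thu afternoon→Osei+Tanaka, Thu evening→Tanaka+Mendoza, Fri morning→Osei+Tanaka, Fri afternoon→Ferraro, Fri evening→Reyes, Sat morning→Osei+Mendoza.
Total: 110 + 122 + 122 + 116 + 124 + 124 + 126 + 116 + 124 + 122 + 110 + 116 + 126 = $1558.

$1558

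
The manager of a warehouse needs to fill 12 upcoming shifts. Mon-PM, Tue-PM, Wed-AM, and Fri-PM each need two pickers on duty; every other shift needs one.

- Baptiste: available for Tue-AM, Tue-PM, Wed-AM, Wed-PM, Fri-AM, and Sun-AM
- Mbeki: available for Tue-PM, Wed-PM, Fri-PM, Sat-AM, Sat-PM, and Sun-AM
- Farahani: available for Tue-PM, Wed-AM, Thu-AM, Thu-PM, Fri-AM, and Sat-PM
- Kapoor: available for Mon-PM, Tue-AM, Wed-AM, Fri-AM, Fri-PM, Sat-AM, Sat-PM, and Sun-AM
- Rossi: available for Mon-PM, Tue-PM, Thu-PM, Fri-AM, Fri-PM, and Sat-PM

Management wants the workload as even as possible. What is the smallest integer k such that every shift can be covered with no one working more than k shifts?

With 5 pickers and 16 worker-slots to fill, someone must work at least ⌈16/5⌉ = 4 shifts, so k ≥ 4.
k = 4 works: Mon-PM→Kapoor+Rossi, Tue-AM→Baptiste, Tue-PM→Mbeki+Rossi, Wed-AM→Baptiste+Farahani, Wed-PM→Baptiste, Thu-AM→Farahani, Thu-PM→Farahani, Fri-AM→Farahani, Fri-PM→Mbeki+Kapoor, Sat-AM→Mbeki, Sat-PM→Mbeki, Sun-AM→Baptiste.
Loads: Baptiste 4, Mbeki 4, Farahani 4, Kapoor 2, Rossi 2 — all ≤ 4.

4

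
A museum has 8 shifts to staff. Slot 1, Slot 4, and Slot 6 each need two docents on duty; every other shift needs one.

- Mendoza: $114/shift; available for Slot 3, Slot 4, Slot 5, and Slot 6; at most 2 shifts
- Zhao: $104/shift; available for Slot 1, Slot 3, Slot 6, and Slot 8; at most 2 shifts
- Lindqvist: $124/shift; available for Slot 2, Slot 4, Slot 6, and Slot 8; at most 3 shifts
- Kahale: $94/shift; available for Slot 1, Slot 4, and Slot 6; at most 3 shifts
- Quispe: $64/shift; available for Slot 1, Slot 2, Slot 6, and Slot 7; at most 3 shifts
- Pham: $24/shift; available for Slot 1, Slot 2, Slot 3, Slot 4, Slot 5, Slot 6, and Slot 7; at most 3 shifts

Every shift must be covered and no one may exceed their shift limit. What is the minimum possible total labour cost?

$754

Picking the cheapest available docent for each shift independently would cost $494, but that ignores the shift limits.
An optimal schedule: Slot 1→Quispe+Kahale, Slot 2→Quispe, Slot 3→Zhao, Slot 4→Pham+Kahale, Slot 5→Pham, Slot 6→Quispe+Kahale, Slot 7→Pham, Slot 8→Zhao.
Total: 64 + 94 + 64 + 104 + 24 + 94 + 24 + 64 + 94 + 24 + 104 = $754.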